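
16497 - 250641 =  - 234144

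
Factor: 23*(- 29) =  -23^1*29^1 = - 667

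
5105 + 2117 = 7222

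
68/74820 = 17/18705 =0.00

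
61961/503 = 61961/503 = 123.18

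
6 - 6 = 0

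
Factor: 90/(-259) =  - 2^1*3^2 * 5^1*7^( - 1 )*37^( - 1)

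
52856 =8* 6607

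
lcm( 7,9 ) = 63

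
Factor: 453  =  3^1*151^1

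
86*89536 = 7700096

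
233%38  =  5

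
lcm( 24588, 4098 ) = 24588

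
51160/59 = 51160/59 = 867.12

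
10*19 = 190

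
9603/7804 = 1 + 1799/7804 = 1.23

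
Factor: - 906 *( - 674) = 2^2 * 3^1*151^1*337^1 = 610644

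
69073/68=1015 + 53/68 = 1015.78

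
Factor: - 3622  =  -2^1*1811^1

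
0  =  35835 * 0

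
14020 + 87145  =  101165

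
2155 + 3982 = 6137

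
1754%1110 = 644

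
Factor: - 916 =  -2^2*229^1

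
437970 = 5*87594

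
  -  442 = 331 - 773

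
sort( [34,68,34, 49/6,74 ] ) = [ 49/6,34,34,68,74 ]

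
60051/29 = 60051/29 = 2070.72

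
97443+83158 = 180601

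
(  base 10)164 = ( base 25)6E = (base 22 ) 7A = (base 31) 59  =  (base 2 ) 10100100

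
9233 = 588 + 8645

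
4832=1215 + 3617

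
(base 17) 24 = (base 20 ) 1I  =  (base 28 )1a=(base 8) 46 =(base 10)38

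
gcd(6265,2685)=895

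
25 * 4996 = 124900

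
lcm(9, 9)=9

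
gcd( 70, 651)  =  7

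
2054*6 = 12324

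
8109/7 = 8109/7 = 1158.43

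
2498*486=1214028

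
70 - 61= 9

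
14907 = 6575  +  8332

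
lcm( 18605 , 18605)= 18605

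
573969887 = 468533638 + 105436249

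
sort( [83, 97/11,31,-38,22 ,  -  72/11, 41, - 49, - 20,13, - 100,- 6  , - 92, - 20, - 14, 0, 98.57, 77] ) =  [- 100, - 92,-49,  -  38, - 20,  -  20,-14,- 72/11 , - 6, 0, 97/11,  13, 22,31,41, 77, 83,98.57 ]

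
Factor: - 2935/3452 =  - 2^( - 2)*5^1 * 587^1*863^( - 1) 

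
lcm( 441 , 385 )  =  24255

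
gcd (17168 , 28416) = 592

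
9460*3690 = 34907400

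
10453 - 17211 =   -  6758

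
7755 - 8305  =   - 550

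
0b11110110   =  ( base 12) 186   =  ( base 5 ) 1441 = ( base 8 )366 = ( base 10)246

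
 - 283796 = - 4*70949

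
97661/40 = 2441+21/40 = 2441.53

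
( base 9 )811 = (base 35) IS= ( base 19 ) 1FC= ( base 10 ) 658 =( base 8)1222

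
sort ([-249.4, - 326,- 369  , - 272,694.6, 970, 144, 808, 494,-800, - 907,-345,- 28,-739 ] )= [- 907,- 800, - 739, -369,  -  345, - 326, - 272,- 249.4,- 28,144 , 494,  694.6,808,970]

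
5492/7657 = 5492/7657= 0.72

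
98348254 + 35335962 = 133684216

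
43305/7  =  43305/7 = 6186.43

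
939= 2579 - 1640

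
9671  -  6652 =3019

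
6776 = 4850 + 1926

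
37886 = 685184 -647298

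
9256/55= 168+16/55 = 168.29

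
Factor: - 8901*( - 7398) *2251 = 148227445098= 2^1 * 3^5*23^1 * 43^1 * 137^1*2251^1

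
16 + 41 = 57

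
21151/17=21151/17 = 1244.18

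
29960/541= 55 + 205/541 = 55.38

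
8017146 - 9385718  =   - 1368572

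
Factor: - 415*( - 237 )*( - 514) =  -50554470=- 2^1*3^1*5^1*79^1*83^1*257^1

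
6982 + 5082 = 12064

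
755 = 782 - 27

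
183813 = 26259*7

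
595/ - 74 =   -  9 + 71/74  =  - 8.04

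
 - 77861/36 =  - 77861/36 = - 2162.81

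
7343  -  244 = 7099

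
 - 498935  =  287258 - 786193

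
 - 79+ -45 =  - 124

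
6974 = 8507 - 1533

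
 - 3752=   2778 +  - 6530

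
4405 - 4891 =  - 486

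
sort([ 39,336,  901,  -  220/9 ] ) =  [ - 220/9, 39,336,901 ] 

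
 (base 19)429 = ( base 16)5D3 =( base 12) a43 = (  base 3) 2001020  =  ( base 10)1491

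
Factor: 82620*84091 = 6947598420 = 2^2*3^5*5^1*7^1*17^1*41^1*293^1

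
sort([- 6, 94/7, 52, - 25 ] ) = [ - 25, - 6,94/7,52]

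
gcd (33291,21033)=27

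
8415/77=765/7 = 109.29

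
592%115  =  17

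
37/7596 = 37/7596 = 0.00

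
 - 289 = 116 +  - 405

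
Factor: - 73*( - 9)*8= 5256  =  2^3 * 3^2*73^1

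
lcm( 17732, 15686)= 407836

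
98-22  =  76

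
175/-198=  - 1 + 23/198 = -0.88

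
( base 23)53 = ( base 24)4m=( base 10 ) 118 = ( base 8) 166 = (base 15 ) 7d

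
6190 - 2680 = 3510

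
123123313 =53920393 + 69202920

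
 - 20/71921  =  -20/71921 = -0.00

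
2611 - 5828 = - 3217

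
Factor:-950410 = -2^1*5^1 * 101^1*941^1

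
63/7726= 63/7726 =0.01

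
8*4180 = 33440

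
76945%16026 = 12841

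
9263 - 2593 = 6670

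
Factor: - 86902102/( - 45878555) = 2^1*5^( - 1 )*7^1 *277^1 * 22409^1 * 9175711^( - 1) 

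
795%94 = 43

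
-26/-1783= 26/1783 = 0.01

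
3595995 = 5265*683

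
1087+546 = 1633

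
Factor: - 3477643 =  - 13^1 * 267511^1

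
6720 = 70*96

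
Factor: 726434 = 2^1*363217^1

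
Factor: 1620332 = 2^2*7^3*1181^1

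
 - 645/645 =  - 1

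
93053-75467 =17586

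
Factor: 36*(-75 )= - 2700 = - 2^2*3^3*5^2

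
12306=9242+3064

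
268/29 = 268/29 = 9.24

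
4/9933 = 4/9933 = 0.00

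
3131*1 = 3131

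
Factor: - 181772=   - 2^2*29^1*1567^1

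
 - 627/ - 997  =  627/997= 0.63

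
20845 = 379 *55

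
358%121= 116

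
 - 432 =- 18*24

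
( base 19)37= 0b1000000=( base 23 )2I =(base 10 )64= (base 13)4C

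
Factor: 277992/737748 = 2^1*3^(  -  1)* 13^1 * 23^ ( - 1) = 26/69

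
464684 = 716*649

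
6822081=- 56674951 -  -63497032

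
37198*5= 185990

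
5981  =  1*5981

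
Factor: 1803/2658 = 2^( - 1 )*443^( - 1 ) *601^1=601/886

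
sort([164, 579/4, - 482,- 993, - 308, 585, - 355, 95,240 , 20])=[ - 993 ,  -  482,-355, - 308,20,95, 579/4,  164,240,  585 ]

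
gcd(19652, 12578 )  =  2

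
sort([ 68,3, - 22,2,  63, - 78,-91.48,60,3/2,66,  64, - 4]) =[ -91.48, - 78,-22,-4, 3/2, 2, 3,60,63, 64 , 66,  68]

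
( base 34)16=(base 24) 1G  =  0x28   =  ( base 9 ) 44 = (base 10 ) 40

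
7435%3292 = 851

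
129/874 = 129/874 =0.15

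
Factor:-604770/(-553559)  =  2^1*3^1*5^1*19^1*73^(  -  1)*1061^1*7583^(- 1)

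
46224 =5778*8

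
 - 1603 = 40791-42394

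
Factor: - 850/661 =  - 2^1*5^2*17^1*661^( - 1 )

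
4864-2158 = 2706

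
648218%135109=107782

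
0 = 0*826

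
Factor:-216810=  - 2^1*3^3*5^1 *11^1*73^1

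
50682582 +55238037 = 105920619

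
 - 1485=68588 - 70073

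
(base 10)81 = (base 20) 41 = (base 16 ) 51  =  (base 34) 2D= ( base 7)144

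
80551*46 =3705346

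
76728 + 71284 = 148012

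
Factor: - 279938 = -2^1*139969^1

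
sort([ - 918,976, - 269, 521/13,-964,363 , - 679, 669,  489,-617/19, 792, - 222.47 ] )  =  [ - 964, - 918,  -  679, - 269, - 222.47, - 617/19, 521/13,363, 489,669,792, 976]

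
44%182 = 44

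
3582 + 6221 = 9803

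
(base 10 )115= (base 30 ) 3p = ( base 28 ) 43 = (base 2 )1110011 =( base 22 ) 55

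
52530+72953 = 125483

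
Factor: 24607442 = 2^1*37^1*317^1*1049^1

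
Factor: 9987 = 3^1*3329^1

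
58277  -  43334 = 14943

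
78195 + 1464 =79659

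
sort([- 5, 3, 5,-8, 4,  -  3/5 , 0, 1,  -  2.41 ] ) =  [-8, - 5,- 2.41, - 3/5, 0, 1 , 3,4, 5 ]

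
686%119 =91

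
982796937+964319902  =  1947116839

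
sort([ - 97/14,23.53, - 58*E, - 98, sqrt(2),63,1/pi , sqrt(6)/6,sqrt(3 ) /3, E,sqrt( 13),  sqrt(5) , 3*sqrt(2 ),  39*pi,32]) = [ -58*E,-98, - 97/14, 1/pi,sqrt (6) /6, sqrt(3) /3,sqrt(2), sqrt(5 )  ,  E,sqrt (13),3*sqrt( 2 ),23.53,  32,63,39*pi ]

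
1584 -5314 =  - 3730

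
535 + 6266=6801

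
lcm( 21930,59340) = 1008780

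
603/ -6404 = - 1 + 5801/6404 = - 0.09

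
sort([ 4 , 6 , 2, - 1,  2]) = [ - 1,2,2, 4 , 6]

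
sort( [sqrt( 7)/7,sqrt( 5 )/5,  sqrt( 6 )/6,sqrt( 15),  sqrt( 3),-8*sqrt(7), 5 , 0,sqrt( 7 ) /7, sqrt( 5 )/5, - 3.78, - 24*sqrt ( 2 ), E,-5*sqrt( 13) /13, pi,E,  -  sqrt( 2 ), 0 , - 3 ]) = [-24 * sqrt (2),- 8*sqrt( 7),-3.78, - 3, - sqrt( 2 ), - 5*sqrt( 13 ) /13, 0, 0, sqrt( 7)/7, sqrt( 7 )/7,sqrt(6 ) /6, sqrt( 5)/5,sqrt( 5)/5, sqrt(3) , E , E, pi, sqrt(15 ),5] 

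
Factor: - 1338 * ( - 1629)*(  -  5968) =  - 13007864736  =  - 2^5 * 3^3*181^1 * 223^1*373^1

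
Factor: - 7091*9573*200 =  - 13576428600 = - 2^3* 3^1*5^2*7^1*1013^1*3191^1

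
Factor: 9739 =9739^1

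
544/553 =544/553 =0.98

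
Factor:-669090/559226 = -334545/279613 = - 3^1  *  5^1 * 22303^1 * 279613^( - 1) 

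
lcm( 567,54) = 1134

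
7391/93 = 79 +44/93 = 79.47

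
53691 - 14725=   38966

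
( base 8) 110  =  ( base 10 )72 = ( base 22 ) 36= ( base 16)48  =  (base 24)30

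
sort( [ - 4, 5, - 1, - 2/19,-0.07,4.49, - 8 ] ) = [ -8, - 4 , - 1, - 2/19, - 0.07 , 4.49, 5 ]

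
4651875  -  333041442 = -328389567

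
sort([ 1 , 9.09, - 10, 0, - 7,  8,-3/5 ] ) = [ - 10, - 7, - 3/5,0, 1,  8, 9.09 ] 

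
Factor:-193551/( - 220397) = 447/509 = 3^1 * 149^1*509^( - 1)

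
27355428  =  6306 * 4338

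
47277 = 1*47277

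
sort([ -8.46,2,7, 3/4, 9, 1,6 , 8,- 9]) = [ - 9 ,- 8.46, 3/4, 1, 2,6, 7, 8, 9]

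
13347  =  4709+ 8638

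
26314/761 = 34+440/761  =  34.58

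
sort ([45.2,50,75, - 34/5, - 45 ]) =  [ - 45, - 34/5,45.2,50, 75 ] 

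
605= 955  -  350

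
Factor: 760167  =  3^2 * 84463^1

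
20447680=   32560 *628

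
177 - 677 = -500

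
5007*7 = 35049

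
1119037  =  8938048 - 7819011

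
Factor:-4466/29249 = -2^1 *7^1 *29^1*2659^(-1) =- 406/2659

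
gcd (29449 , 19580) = 1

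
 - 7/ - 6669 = 7/6669 =0.00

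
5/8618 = 5/8618 = 0.00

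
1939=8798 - 6859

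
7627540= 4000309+3627231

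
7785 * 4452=34658820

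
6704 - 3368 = 3336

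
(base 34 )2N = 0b1011011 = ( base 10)91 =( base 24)3J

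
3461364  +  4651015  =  8112379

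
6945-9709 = -2764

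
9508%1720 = 908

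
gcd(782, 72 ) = 2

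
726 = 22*33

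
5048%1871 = 1306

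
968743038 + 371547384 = 1340290422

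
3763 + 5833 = 9596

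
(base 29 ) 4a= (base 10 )126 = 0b1111110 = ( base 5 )1001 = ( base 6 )330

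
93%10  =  3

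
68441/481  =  68441/481 = 142.29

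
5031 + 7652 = 12683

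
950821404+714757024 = 1665578428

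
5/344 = 5/344  =  0.01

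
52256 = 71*736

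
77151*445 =34332195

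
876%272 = 60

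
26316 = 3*8772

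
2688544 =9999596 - 7311052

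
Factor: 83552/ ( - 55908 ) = -2^3*3^( - 2 )*7^1*373^1  *1553^ ( - 1 ) = - 20888/13977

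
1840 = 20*92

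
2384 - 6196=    - 3812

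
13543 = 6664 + 6879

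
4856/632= 7 + 54/79 = 7.68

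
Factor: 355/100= 2^( - 2 )*5^( - 1)*71^1 = 71/20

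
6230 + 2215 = 8445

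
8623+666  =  9289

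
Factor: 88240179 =3^1 *193^1*257^1 * 593^1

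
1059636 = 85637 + 973999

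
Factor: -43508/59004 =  - 73/99 =- 3^( - 2 )*11^ ( - 1 )*73^1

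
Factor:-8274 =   -  2^1*3^1*7^1* 197^1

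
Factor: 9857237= 13^1*97^1 * 7817^1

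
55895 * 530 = 29624350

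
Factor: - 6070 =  - 2^1*5^1*607^1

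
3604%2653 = 951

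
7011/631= 7011/631  =  11.11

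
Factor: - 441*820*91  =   - 2^2*3^2*5^1*7^3*13^1*41^1 = - 32907420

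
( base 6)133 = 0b111001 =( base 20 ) 2h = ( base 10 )57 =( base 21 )2f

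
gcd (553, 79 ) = 79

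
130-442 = -312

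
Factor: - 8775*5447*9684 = -2^2*3^5*5^2*13^2*269^1*419^1= -462870263700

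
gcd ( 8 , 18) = 2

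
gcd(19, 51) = 1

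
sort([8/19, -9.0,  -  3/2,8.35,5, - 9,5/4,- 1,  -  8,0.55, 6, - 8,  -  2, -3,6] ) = [ - 9.0, - 9, - 8,-8, - 3, - 2, - 3/2, -1,8/19 , 0.55,5/4 , 5,6,6, 8.35]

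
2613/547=4 + 425/547 = 4.78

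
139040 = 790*176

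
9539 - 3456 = 6083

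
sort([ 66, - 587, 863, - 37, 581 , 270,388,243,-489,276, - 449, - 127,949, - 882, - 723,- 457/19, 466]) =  [ - 882, -723, - 587,-489, - 449, - 127, - 37, - 457/19, 66, 243, 270, 276,  388, 466, 581, 863, 949 ] 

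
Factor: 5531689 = 113^1* 48953^1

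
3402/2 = 1701 =1701.00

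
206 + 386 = 592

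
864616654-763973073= 100643581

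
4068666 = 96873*42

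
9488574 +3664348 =13152922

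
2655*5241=13914855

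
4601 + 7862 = 12463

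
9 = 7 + 2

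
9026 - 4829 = 4197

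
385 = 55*7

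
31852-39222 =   -  7370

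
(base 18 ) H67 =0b1010111110111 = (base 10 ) 5623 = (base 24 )9I7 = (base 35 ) 4kn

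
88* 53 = 4664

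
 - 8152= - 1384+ - 6768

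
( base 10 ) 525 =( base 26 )k5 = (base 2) 1000001101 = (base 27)jc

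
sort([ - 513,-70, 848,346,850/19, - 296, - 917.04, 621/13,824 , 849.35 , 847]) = [-917.04,- 513, - 296, - 70,  850/19,621/13,  346,  824, 847,848, 849.35]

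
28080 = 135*208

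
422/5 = 84 + 2/5 = 84.40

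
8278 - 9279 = -1001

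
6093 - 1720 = 4373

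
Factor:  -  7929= - 3^2*881^1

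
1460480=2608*560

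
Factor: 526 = 2^1*263^1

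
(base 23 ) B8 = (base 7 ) 522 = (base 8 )405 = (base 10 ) 261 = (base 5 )2021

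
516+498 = 1014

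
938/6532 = 469/3266 = 0.14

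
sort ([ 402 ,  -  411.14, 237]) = [- 411.14,  237,402]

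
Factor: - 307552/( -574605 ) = 2^5*3^( - 2)*5^ ( - 1)*7^1* 113^(- 2 )*1373^1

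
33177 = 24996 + 8181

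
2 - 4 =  - 2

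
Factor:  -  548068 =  - 2^2*181^1* 757^1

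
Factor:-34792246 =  -2^1*43^1*137^1*2953^1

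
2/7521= 2/7521  =  0.00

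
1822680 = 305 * 5976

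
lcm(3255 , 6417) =224595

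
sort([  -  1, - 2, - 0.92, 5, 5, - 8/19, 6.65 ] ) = [ - 2, - 1, - 0.92, - 8/19, 5,5, 6.65 ] 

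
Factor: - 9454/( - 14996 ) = 2^(-1 )*23^( -1 )*29^1 = 29/46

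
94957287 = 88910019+6047268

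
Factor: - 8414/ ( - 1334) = 4207/667 = 7^1*23^ ( - 1)*29^ ( - 1) * 601^1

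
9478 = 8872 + 606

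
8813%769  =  354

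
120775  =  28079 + 92696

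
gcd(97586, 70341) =1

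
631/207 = 3 + 10/207 = 3.05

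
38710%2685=1120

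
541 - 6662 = -6121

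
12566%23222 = 12566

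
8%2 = 0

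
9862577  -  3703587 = 6158990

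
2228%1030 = 168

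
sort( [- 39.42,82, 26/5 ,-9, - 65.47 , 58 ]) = [ - 65.47, - 39.42, - 9,  26/5,58,82]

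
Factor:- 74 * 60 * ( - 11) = 2^3 * 3^1*5^1*11^1*37^1 = 48840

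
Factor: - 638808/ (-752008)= 3^1*23^(  -  1)*43^1*61^(  -  1)*67^(  -  1 )*619^1 = 79851/94001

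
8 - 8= 0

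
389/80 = 389/80 = 4.86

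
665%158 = 33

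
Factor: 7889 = 7^3*23^1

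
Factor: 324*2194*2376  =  2^6*3^7*11^1*1097^1= 1688993856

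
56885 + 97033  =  153918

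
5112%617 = 176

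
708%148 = 116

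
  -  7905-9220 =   -  17125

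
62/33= 1 + 29/33 = 1.88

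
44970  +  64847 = 109817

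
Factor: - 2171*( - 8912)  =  19347952 = 2^4*13^1*167^1*557^1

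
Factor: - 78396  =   - 2^2*3^1 * 47^1*139^1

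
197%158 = 39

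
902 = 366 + 536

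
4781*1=4781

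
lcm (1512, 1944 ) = 13608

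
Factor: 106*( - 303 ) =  - 2^1 * 3^1*53^1*101^1 = -32118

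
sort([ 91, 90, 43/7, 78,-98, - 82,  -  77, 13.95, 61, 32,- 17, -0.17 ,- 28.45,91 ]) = [  -  98, - 82,-77, - 28.45, - 17, - 0.17, 43/7, 13.95, 32, 61,  78, 90 , 91,91 ] 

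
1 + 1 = 2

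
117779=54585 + 63194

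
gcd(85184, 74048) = 64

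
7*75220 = 526540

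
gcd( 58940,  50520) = 8420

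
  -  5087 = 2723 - 7810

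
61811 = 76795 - 14984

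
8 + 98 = 106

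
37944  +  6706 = 44650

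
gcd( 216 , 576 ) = 72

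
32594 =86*379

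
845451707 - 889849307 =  - 44397600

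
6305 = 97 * 65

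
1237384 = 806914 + 430470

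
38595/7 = 38595/7 =5513.57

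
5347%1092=979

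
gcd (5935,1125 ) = 5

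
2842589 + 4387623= 7230212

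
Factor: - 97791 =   -  3^1 * 37^1*881^1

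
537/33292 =537/33292 =0.02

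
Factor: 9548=2^2 * 7^1* 11^1*31^1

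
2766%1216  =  334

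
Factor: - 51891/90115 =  - 3^1 * 5^( - 1)*7^2*67^( - 1 )*269^( - 1)*353^1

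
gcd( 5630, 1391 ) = 1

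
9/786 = 3/262 = 0.01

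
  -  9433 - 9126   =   - 18559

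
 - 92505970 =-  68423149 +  - 24082821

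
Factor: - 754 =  - 2^1*13^1*29^1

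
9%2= 1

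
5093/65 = 78  +  23/65 = 78.35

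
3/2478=1/826 = 0.00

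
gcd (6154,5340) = 2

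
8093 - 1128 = 6965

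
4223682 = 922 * 4581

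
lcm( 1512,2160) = 15120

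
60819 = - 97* ( - 627 ) 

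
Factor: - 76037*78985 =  - 6005782445 = - 5^1*13^1*5849^1*15797^1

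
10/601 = 10/601 = 0.02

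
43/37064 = 43/37064=0.00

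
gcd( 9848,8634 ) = 2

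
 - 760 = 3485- 4245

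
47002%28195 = 18807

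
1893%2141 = 1893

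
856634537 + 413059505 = 1269694042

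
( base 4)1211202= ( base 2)1100101100010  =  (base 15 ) 1DD3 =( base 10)6498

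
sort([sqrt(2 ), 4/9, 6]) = [4/9,sqrt(2 ),  6 ] 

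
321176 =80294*4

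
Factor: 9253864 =2^3 * 41^1*89^1*317^1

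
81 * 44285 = 3587085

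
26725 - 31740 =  - 5015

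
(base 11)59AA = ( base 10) 7864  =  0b1111010111000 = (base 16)1EB8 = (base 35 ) 6eo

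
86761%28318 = 1807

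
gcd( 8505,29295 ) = 945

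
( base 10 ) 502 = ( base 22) 10i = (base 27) IG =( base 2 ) 111110110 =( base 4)13312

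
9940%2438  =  188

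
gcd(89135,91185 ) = 5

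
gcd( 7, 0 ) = 7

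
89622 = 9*9958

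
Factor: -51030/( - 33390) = 81/53 = 3^4*53^( -1) 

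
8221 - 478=7743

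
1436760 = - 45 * (-31928) 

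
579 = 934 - 355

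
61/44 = 1 + 17/44 = 1.39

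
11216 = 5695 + 5521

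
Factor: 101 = 101^1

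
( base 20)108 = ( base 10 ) 408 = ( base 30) di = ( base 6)1520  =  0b110011000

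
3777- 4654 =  - 877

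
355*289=102595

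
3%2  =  1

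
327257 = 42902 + 284355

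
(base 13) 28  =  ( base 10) 34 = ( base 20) 1e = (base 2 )100010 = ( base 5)114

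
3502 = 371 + 3131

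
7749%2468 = 345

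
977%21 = 11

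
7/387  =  7/387 = 0.02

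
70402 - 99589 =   -  29187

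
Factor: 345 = 3^1*5^1*23^1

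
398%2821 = 398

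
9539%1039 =188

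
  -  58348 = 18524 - 76872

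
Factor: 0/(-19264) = 0^1 = 0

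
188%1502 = 188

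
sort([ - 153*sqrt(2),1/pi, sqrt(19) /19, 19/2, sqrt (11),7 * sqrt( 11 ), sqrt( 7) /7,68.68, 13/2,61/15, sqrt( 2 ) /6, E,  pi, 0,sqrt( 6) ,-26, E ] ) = [-153 * sqrt( 2),- 26,  0, sqrt( 19) /19 , sqrt( 2)/6, 1/pi,sqrt( 7) /7, sqrt( 6 ), E , E,pi, sqrt( 11 ), 61/15,13/2,19/2, 7*sqrt(11 ), 68.68] 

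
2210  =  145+2065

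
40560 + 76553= 117113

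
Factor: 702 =2^1*3^3 * 13^1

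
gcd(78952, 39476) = 39476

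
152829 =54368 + 98461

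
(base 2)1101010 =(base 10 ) 106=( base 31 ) 3D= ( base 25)46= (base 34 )34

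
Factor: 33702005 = 5^1*37^1*67^1*2719^1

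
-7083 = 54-7137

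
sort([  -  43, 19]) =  [-43,19]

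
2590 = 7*370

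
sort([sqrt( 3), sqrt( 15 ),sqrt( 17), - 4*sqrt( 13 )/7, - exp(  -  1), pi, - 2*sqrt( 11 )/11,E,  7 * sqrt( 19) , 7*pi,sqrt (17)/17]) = [ - 4*sqrt(13 )/7, - 2*sqrt(11) /11,  -  exp (-1),sqrt( 17) /17,sqrt ( 3),E, pi,sqrt( 15), sqrt( 17),7*pi,7*sqrt( 19 )] 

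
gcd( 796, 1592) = 796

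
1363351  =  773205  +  590146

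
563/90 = 6 + 23/90=6.26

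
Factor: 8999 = 8999^1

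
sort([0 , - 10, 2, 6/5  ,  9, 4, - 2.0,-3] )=[-10, - 3, - 2.0, 0, 6/5,2,4,9 ] 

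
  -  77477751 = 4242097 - 81719848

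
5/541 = 5/541= 0.01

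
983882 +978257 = 1962139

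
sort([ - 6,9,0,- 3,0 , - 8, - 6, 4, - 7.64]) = [ - 8,-7.64, - 6,- 6, - 3, 0,0,4,9]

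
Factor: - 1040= - 2^4*5^1*13^1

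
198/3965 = 198/3965 = 0.05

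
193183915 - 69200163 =123983752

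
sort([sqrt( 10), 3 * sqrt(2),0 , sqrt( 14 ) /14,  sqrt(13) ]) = [ 0,sqrt(14) /14,sqrt( 10 ), sqrt( 13),3*sqrt( 2 )] 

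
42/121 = 42/121= 0.35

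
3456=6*576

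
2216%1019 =178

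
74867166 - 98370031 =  - 23502865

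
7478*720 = 5384160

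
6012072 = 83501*72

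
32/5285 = 32/5285 = 0.01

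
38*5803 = 220514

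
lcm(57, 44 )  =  2508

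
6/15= 2/5 = 0.40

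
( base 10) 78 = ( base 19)42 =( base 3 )2220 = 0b1001110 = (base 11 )71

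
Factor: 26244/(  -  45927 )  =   - 2^2*7^( - 1) =-4/7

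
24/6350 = 12/3175 = 0.00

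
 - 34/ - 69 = 34/69 = 0.49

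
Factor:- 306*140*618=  - 26475120 = -2^4 * 3^3*5^1 * 7^1*17^1*103^1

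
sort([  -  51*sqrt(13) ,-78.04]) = [- 51*sqrt( 13), - 78.04]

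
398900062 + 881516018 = 1280416080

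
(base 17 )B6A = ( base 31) 3D5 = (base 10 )3291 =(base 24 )5H3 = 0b110011011011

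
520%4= 0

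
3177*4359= 13848543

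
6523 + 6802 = 13325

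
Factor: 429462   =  2^1*3^4*11^1*241^1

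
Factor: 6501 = 3^1 * 11^1*197^1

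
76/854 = 38/427= 0.09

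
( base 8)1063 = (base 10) 563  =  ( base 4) 20303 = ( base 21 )15h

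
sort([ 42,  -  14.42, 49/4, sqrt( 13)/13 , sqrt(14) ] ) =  [- 14.42,sqrt( 13)/13,sqrt(14 ), 49/4, 42]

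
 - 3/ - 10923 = 1/3641= 0.00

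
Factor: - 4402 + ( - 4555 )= - 13^2*53^1 = - 8957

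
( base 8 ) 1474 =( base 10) 828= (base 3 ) 1010200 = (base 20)218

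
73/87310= 73/87310 = 0.00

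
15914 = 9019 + 6895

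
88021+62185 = 150206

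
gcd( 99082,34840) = 2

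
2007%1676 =331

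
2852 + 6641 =9493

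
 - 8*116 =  - 928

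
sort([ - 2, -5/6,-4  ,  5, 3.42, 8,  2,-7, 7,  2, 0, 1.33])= [ - 7,-4, - 2, - 5/6,0,1.33, 2, 2,3.42, 5, 7, 8 ] 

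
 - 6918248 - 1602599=- 8520847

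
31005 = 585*53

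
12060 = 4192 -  - 7868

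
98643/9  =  32881/3= 10960.33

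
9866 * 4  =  39464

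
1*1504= 1504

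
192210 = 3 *64070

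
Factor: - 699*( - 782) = 2^1*3^1*17^1*23^1*233^1= 546618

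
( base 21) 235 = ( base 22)1L4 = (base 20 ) 27a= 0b1110110110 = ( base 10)950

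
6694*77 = 515438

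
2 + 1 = 3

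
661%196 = 73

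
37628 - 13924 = 23704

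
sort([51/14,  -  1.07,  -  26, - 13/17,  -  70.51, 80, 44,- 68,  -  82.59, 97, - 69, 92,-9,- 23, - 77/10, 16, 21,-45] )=[ - 82.59,-70.51 , - 69, - 68, - 45,-26, - 23,- 9, - 77/10 , -1.07, - 13/17,51/14, 16 , 21,  44, 80, 92, 97 ]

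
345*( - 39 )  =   -13455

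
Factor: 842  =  2^1*421^1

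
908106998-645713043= 262393955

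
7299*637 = 4649463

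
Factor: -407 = -11^1*37^1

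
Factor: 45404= 2^2*11351^1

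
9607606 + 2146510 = 11754116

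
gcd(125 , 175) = 25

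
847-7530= - 6683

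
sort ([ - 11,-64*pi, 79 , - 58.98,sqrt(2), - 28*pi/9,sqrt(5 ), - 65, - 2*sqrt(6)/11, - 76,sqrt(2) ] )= [-64 * pi, - 76,-65,-58.98, - 11, - 28  *  pi/9, - 2*sqrt(6 ) /11,sqrt(2 ) , sqrt( 2 ),sqrt(5 ),79 ]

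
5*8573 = 42865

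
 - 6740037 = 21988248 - 28728285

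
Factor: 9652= 2^2 * 19^1*127^1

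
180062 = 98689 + 81373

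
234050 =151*1550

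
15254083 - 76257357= - 61003274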